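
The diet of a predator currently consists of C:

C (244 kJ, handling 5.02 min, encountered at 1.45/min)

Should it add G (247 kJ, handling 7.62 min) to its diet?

No

On C alone, R = ΣλE/(1+Σλh) = 353.8/8.279 = 42.73 kJ/min.
G: E/h = 247/7.62 = 32.41 kJ/min.
Since 32.41 < R, time spent handling G is better spent searching.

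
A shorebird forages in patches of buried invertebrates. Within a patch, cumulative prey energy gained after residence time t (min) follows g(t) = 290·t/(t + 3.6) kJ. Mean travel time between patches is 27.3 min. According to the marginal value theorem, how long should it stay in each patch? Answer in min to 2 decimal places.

9.91 min

Maximise g(t)/(T+t): set derivative to zero → g'(t)(T+t) = g(t).
g'(t) = 290·3.6/(t + 3.6)². Setting 290·3.6/(t+3.6)² = 290t/[(t+3.6)(27.3+t)] gives 3.6(27.3+t) = t(t+3.6), so t² = 3.6×27.3 = 98.28.
t* = √98.28 = 9.914 min.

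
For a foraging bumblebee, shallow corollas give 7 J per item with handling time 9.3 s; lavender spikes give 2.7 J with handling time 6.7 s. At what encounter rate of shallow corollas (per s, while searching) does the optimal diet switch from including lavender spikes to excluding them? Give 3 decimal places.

0.124 per s

Drop lavender spikes once their profitability E₂/h₂ falls below the rate achievable on shallow corollas alone: E₂/h₂ = λE₁/(1 + λh₁).
Solve for λ: λE₁h₂ = E₂(1 + λh₁) → λ(E₁h₂ − E₂h₁) = E₂ → λ = E₂/(E₁h₂ − E₂h₁).
λ = 2.7/(7×6.7 − 2.7×9.3) = 2.7/21.79 = 0.1239 per s.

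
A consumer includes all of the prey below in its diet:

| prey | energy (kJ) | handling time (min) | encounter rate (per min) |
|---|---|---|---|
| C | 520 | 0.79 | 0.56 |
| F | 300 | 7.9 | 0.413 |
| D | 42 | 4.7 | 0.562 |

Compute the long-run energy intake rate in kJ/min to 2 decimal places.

R = Σλ_iE_i / (1 + Σλ_ih_i)
Numerator: 0.56×520 + 0.413×300 + 0.562×42 = 438.7
Denominator: 1 + 0.56×0.79 + 0.413×7.9 + 0.562×4.7 = 7.347
R = 438.7/7.347 = 59.72 kJ/min

59.72 kJ/min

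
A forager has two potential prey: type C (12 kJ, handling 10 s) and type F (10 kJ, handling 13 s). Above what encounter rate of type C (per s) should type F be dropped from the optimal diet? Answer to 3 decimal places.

At the threshold, the rate on type C alone equals the profitability of type F: λ·12/(1 + λ·10) = 10/13 = 0.7692.
Rearranging, λ(12 − 0.7692×10) = 0.7692, so λ = 0.7692/4.308 = 0.1786 per s.

0.179 per s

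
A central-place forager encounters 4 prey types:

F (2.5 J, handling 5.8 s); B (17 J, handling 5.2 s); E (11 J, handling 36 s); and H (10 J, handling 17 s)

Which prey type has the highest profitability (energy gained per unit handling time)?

Profitability E/h (J/s): F = 2.5/5.8 = 0.431, B = 17/5.2 = 3.27, E = 11/36 = 0.306, H = 10/17 = 0.588.
Ranked: B > H > F > E.

B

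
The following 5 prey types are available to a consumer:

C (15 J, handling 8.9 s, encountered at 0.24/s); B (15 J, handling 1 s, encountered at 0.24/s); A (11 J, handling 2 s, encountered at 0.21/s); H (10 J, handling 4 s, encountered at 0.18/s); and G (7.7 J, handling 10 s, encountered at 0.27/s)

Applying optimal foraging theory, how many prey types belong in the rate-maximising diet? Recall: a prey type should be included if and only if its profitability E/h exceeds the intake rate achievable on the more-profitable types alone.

E/h in descending order: B 15, A 5.5, H 2.5, C 1.69, G 0.77 J/s. The optimal diet is the largest prefix of this list for which every included type satisfies E_i/h_i > R on the types above it.
Rate on top 1: 2.903. A: 5.5 > 2.903 → include.
Rate on top 2: 3.56. H: 2.5 < 3.56 → exclude; stop.
Optimal diet: B, A — 2 of 5 types.

2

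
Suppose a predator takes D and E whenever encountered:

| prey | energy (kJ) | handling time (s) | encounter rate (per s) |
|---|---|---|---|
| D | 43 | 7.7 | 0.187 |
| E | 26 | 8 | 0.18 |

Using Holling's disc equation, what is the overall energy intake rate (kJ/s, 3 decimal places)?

Energy encountered per unit search time: 0.187×43 + 0.18×26 = 12.72 kJ/s.
Handling time per unit search time: 0.187×7.7 + 0.18×8 = 2.88.
Rate = 12.72/(1 + 2.88) = 3.279 kJ/s.

3.279 kJ/s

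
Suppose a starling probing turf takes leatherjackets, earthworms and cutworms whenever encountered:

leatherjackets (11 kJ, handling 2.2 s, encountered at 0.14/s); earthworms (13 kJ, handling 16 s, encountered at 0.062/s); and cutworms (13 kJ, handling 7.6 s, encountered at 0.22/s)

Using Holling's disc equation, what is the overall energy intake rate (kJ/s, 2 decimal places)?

R = Σλ_iE_i / (1 + Σλ_ih_i)
Numerator: 0.14×11 + 0.062×13 + 0.22×13 = 5.206
Denominator: 1 + 0.14×2.2 + 0.062×16 + 0.22×7.6 = 3.972
R = 5.206/3.972 = 1.311 kJ/s

1.31 kJ/s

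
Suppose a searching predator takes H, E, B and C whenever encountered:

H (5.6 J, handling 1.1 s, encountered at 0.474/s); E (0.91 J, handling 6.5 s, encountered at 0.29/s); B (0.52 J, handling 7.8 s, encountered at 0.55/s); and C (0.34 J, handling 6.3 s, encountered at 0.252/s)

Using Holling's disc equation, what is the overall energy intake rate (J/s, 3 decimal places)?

0.354 J/s

R = (0.474×5.6 + 0.29×0.91 + 0.55×0.52 + 0.252×0.34) / (1 + 0.474×1.1 + 0.29×6.5 + 0.55×7.8 + 0.252×6.3) = 3.29/9.284 = 0.3544 J/s.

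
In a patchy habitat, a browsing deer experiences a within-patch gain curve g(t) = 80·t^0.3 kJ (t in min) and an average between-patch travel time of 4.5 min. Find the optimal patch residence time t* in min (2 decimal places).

1.93 min

By the marginal value theorem, leave when the instantaneous gain rate g'(t) equals the habitat-wide average g(t)/(T + t).
g'(t) = 0.3·80·t^-0.7. Setting 0.3·80·t^-0.7 = 80·t^0.3/(4.5+t) gives 0.3(4.5+t) = t, so 0.70·t = 0.3×4.5.
t* = 0.3×4.5/0.70 = 1.929 min.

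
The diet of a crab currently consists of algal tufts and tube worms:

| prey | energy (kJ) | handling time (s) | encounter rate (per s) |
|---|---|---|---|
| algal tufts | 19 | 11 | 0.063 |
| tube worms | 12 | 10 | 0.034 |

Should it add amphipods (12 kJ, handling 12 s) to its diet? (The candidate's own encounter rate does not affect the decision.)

Intake rate on the current diet: R = (0.063×19 + 0.034×12) / (1 + 0.063×11 + 0.034×10) = 1.605/2.033 = 0.7895 kJ/s.
Profitability of amphipods: 12/12 = 1 kJ/s.
Since 1 > R, including amphipods increases the long-run rate.

Yes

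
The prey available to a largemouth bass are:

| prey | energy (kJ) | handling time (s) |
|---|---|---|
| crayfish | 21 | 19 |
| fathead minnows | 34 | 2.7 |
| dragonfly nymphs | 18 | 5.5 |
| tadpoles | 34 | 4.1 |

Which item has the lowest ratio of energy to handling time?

In descending order of E/h:
fathead minnows: 34/2.7 = 12.6 kJ/s
tadpoles: 34/4.1 = 8.29 kJ/s
dragonfly nymphs: 18/5.5 = 3.27 kJ/s
crayfish: 21/19 = 1.11 kJ/s

crayfish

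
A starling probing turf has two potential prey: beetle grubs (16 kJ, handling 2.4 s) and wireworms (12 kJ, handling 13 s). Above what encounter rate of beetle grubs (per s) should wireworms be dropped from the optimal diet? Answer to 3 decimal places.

At the threshold, the rate on beetle grubs alone equals the profitability of wireworms: λ·16/(1 + λ·2.4) = 12/13 = 0.9231.
Rearranging, λ(16 − 0.9231×2.4) = 0.9231, so λ = 0.9231/13.78 = 0.06696 per s.

0.067 per s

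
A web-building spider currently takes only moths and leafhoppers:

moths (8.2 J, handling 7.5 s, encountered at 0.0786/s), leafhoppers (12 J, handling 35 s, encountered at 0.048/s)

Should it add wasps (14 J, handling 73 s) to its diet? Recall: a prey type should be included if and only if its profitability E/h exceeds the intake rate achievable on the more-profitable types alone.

Current rate: (0.0786×8.2 + 0.048×12)/(1 + 0.0786×7.5 + 0.048×35) = 0.3733 J/s.
wasps: E/h = 14/73 = 0.1918 J/s.
Since 0.1918 < R, time spent handling wasps is better spent searching.

No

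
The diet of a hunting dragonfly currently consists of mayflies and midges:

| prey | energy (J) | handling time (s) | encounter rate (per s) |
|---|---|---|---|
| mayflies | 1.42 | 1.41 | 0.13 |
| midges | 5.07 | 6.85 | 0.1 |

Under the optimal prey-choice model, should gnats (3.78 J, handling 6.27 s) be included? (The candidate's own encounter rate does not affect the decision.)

Current rate: (0.13×1.42 + 0.1×5.07)/(1 + 0.13×1.41 + 0.1×6.85) = 0.3702 J/s.
Profitability of gnats: 3.78/6.27 = 0.6029 J/s.
0.6029 > 0.3702, so adding gnats raises the average — include it.

Yes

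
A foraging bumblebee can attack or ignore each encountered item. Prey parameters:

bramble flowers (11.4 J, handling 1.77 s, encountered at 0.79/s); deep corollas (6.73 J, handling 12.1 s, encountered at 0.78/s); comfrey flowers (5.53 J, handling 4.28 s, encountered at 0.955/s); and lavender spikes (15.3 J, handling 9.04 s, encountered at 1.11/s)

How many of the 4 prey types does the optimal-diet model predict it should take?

Profitabilities (E/h, J/s): bramble flowers 6.44, lavender spikes 1.69, comfrey flowers 1.29, deep corollas 0.556. Add prey in this order while the next type's profitability exceeds the intake rate on those already taken.
Rate on top 1: 3.755. lavender spikes: 1.69 < 3.755 → exclude; stop.
Optimal diet: bramble flowers — 1 of 4 types.

1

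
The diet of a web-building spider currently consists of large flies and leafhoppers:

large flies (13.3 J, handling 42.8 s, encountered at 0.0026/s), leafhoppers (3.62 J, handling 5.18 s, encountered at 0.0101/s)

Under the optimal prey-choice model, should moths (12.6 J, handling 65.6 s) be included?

Yes

Intake rate on the current diet: R = (0.0026×13.3 + 0.0101×3.62) / (1 + 0.0026×42.8 + 0.0101×5.18) = 0.07114/1.164 = 0.06114 J/s.
moths: E/h = 12.6/65.6 = 0.1921 J/s.
0.1921 > 0.06114, so adding moths raises the average — include it.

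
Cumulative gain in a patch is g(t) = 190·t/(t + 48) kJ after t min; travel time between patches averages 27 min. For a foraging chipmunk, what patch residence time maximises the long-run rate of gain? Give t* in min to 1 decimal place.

36.0 min

By the marginal value theorem, leave when the instantaneous gain rate g'(t) equals the habitat-wide average g(t)/(T + t).
g'(t) = 190·48/(t + 48)². Setting 190·48/(t+48)² = 190t/[(t+48)(27+t)] gives 48(27+t) = t(t+48), so t² = 48×27 = 1296.
t* = √1296 = 36 min.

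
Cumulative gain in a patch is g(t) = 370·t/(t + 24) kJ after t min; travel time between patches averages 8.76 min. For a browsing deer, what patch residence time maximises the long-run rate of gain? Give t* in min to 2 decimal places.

Maximise g(t)/(T+t): set derivative to zero → g'(t)(T+t) = g(t).
g'(t) = 370·24/(t + 24)². Setting 370·24/(t+24)² = 370t/[(t+24)(8.76+t)] gives 24(8.76+t) = t(t+24), so t² = 24×8.76 = 210.2.
t* = √210.2 = 14.5 min.

14.50 min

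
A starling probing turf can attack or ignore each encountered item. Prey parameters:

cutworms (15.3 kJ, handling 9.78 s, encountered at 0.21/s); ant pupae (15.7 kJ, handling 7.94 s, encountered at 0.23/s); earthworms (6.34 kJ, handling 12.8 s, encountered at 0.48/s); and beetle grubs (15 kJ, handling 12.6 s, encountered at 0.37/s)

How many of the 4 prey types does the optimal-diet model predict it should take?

2

Profitabilities (E/h, kJ/s): ant pupae 1.98, cutworms 1.56, beetle grubs 1.19, earthworms 0.495. Add prey in this order while the next type's profitability exceeds the intake rate on those already taken.
Rate on top 1: 1.278. cutworms: 1.56 > 1.278 → include.
Rate on top 2: 1.398. beetle grubs: 1.19 < 1.398 → exclude; stop.
Optimal diet: ant pupae, cutworms — 2 of 4 types.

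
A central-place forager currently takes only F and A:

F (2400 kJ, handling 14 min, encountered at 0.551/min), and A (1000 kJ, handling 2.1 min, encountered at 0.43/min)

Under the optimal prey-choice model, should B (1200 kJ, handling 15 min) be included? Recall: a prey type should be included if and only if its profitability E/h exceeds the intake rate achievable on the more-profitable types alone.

Current rate: (0.551×2400 + 0.43×1000)/(1 + 0.551×14 + 0.43×2.1) = 182.2 kJ/min.
B: E/h = 1200/15 = 80 kJ/min.
80 < 182.2, so adding B would lower the average — exclude it.

No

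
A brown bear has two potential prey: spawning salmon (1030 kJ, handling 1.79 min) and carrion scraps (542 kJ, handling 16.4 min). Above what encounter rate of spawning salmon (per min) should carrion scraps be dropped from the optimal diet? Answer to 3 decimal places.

Drop carrion scraps once their profitability E₂/h₂ falls below the rate achievable on spawning salmon alone: E₂/h₂ = λE₁/(1 + λh₁).
Solve for λ: λE₁h₂ = E₂(1 + λh₁) → λ(E₁h₂ − E₂h₁) = E₂ → λ = E₂/(E₁h₂ − E₂h₁).
λ = 542/(1030×16.4 − 542×1.79) = 542/1.592e+04 = 0.03404 per min.

0.034 per min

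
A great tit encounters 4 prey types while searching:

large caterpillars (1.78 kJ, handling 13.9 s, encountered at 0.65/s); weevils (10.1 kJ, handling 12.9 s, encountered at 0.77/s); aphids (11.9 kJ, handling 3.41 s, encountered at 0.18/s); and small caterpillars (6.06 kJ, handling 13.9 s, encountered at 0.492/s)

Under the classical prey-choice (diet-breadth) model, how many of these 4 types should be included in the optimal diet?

1

Profitabilities (E/h, kJ/s): aphids 3.49, weevils 0.783, small caterpillars 0.436, large caterpillars 0.128. Add prey in this order while the next type's profitability exceeds the intake rate on those already taken.
Rate on top 1: 1.327. weevils: 0.783 < 1.327 → exclude; stop.
Optimal diet: aphids — 1 of 4 types.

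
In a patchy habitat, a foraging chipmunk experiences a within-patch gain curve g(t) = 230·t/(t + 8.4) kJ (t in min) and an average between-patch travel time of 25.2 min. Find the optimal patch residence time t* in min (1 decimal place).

Maximise g(t)/(T+t): set derivative to zero → g'(t)(T+t) = g(t).
g'(t) = 230·8.4/(t + 8.4)². Setting 230·8.4/(t+8.4)² = 230t/[(t+8.4)(25.2+t)] gives 8.4(25.2+t) = t(t+8.4), so t² = 8.4×25.2 = 211.7.
t* = √211.7 = 14.55 min.

14.5 min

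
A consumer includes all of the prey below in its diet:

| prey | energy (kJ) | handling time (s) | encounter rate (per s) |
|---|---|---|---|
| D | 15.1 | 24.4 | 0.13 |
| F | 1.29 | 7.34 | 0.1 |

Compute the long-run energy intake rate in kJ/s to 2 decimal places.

0.43 kJ/s

Energy encountered per unit search time: 0.13×15.1 + 0.1×1.29 = 2.092 kJ/s.
Handling time per unit search time: 0.13×24.4 + 0.1×7.34 = 3.906.
Rate = 2.092/(1 + 3.906) = 0.4264 kJ/s.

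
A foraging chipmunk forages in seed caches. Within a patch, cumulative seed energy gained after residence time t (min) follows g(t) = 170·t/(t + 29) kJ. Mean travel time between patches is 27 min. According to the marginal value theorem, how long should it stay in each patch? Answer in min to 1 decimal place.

Maximise g(t)/(T+t): set derivative to zero → g'(t)(T+t) = g(t).
g'(t) = 170·29/(t + 29)². Setting 170·29/(t+29)² = 170t/[(t+29)(27+t)] gives 29(27+t) = t(t+29), so t² = 29×27 = 783.
t* = √783 = 27.98 min.

28.0 min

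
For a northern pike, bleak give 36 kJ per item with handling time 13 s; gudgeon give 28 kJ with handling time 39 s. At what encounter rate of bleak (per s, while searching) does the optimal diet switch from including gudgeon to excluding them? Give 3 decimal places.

Drop gudgeon once their profitability E₂/h₂ falls below the rate achievable on bleak alone: E₂/h₂ = λE₁/(1 + λh₁).
Solve for λ: λE₁h₂ = E₂(1 + λh₁) → λ(E₁h₂ − E₂h₁) = E₂ → λ = E₂/(E₁h₂ − E₂h₁).
λ = 28/(36×39 − 28×13) = 28/1040 = 0.02692 per s.

0.027 per s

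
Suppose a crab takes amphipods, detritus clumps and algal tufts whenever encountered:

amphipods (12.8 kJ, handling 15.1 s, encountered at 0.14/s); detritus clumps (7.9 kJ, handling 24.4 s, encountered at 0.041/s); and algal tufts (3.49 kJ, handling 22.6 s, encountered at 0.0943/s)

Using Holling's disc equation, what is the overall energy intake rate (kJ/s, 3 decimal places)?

0.391 kJ/s

Energy encountered per unit search time: 0.14×12.8 + 0.041×7.9 + 0.0943×3.49 = 2.445 kJ/s.
Handling time per unit search time: 0.14×15.1 + 0.041×24.4 + 0.0943×22.6 = 5.246.
Rate = 2.445/(1 + 5.246) = 0.3915 kJ/s.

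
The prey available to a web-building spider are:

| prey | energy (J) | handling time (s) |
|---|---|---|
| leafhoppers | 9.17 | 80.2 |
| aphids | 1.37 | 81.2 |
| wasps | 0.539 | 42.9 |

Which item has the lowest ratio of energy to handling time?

Profitability E/h (J/s): leafhoppers = 9.17/80.2 = 0.114, aphids = 1.37/81.2 = 0.0169, wasps = 0.539/42.9 = 0.0126.
Ranked: leafhoppers > aphids > wasps.

wasps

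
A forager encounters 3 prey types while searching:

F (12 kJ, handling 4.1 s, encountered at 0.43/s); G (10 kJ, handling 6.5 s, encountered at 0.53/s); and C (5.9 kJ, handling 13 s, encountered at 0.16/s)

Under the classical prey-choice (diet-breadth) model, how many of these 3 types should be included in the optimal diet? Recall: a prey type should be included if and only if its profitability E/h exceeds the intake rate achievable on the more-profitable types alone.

1

Profitabilities (E/h, kJ/s): F 2.93, G 1.54, C 0.454. Add prey in this order while the next type's profitability exceeds the intake rate on those already taken.
Rate on top 1: 1.868. G: 1.54 < 1.868 → exclude; stop.
Optimal diet: F — 1 of 3 types.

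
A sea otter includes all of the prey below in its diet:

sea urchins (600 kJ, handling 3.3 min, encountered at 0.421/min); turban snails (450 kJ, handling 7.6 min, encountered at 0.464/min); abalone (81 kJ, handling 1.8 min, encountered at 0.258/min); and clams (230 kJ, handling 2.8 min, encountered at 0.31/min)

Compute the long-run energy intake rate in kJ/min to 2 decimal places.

R = Σλ_iE_i / (1 + Σλ_ih_i)
Numerator: 0.421×600 + 0.464×450 + 0.258×81 + 0.31×230 = 553.6
Denominator: 1 + 0.421×3.3 + 0.464×7.6 + 0.258×1.8 + 0.31×2.8 = 7.248
R = 553.6/7.248 = 76.38 kJ/min

76.38 kJ/min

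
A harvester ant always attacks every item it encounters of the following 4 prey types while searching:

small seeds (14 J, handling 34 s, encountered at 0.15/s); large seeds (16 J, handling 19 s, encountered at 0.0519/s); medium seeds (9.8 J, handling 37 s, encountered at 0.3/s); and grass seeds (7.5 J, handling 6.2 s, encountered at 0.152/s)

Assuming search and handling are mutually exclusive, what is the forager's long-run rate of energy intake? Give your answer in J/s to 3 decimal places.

0.366 J/s

R = Σλ_iE_i / (1 + Σλ_ih_i)
Numerator: 0.15×14 + 0.0519×16 + 0.3×9.8 + 0.152×7.5 = 7.01
Denominator: 1 + 0.15×34 + 0.0519×19 + 0.3×37 + 0.152×6.2 = 19.13
R = 7.01/19.13 = 0.3665 J/s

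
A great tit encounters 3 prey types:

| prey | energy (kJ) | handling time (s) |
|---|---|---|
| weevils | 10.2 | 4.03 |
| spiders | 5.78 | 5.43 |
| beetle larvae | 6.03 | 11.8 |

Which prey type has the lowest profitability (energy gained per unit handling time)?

beetle larvae

Profitability E/h (kJ/s): weevils = 10.2/4.03 = 2.53, spiders = 5.78/5.43 = 1.06, beetle larvae = 6.03/11.8 = 0.511.
Ranked: weevils > spiders > beetle larvae.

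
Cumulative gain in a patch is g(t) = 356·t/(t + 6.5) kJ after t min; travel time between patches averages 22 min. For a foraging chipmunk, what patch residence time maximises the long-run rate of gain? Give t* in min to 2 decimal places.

11.96 min

Optimal t* satisfies g'(t*) = g(t*)/(T + t*).
g'(t) = 356·6.5/(t + 6.5)². Setting 356·6.5/(t+6.5)² = 356t/[(t+6.5)(22+t)] gives 6.5(22+t) = t(t+6.5), so t² = 6.5×22 = 143.
t* = √143 = 11.96 min.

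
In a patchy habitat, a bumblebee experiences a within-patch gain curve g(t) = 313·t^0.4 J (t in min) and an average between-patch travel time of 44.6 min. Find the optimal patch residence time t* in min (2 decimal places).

By the marginal value theorem, leave when the instantaneous gain rate g'(t) equals the habitat-wide average g(t)/(T + t).
g'(t) = 0.4·313·t^-0.6. Setting 0.4·313·t^-0.6 = 313·t^0.4/(44.6+t) gives 0.4(44.6+t) = t, so 0.60·t = 0.4×44.6.
t* = 0.4×44.6/0.60 = 29.73 min.

29.73 min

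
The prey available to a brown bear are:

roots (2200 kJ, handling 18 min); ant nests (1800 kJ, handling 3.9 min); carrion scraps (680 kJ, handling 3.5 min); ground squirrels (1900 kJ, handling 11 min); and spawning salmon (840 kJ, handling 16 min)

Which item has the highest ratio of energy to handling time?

ant nests

Profitability E/h (kJ/min): roots = 2200/18 = 122, ant nests = 1800/3.9 = 462, carrion scraps = 680/3.5 = 194, ground squirrels = 1900/11 = 173, spawning salmon = 840/16 = 52.5.
Ranked: ant nests > carrion scraps > ground squirrels > roots > spawning salmon.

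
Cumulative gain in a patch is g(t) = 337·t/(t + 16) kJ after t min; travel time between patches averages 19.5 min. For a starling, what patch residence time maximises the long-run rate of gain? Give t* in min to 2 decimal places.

17.66 min

Optimal t* satisfies g'(t*) = g(t*)/(T + t*).
g'(t) = 337·16/(t + 16)². Setting 337·16/(t+16)² = 337t/[(t+16)(19.5+t)] gives 16(19.5+t) = t(t+16), so t² = 16×19.5 = 312.
t* = √312 = 17.66 min.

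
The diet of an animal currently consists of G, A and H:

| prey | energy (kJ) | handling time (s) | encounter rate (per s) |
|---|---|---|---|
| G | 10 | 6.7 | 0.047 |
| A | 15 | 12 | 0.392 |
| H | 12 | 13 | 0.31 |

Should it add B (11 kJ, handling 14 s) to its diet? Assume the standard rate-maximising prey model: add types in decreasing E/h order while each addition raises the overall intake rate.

No

On G, A and H alone, R = ΣλE/(1+Σλh) = 10.07/10.05 = 1.002 kJ/s.
B: E/h = 11/14 = 0.7857 kJ/s.
0.7857 < 1.002, so adding B would lower the average — exclude it.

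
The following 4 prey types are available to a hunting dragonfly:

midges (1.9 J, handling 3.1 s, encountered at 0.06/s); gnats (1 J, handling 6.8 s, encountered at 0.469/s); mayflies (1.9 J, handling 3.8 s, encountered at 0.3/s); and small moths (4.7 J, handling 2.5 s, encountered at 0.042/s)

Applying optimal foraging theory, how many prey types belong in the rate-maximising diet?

Profitabilities (E/h, J/s): small moths 1.88, midges 0.613, mayflies 0.5, gnats 0.147. Add prey in this order while the next type's profitability exceeds the intake rate on those already taken.
Rate on top 1: 0.1786. midges: 0.613 > 0.1786 → include.
Rate on top 2: 0.2412. mayflies: 0.5 > 0.2412 → include.
Rate on top 3: 0.3626. gnats: 0.147 < 0.3626 → exclude; stop.
Optimal diet: small moths, midges, mayflies — 3 of 4 types.

3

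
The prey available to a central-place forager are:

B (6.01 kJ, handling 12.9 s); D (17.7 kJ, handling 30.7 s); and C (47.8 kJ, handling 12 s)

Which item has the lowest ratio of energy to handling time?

B

In descending order of E/h:
C: 47.8/12 = 3.98 kJ/s
D: 17.7/30.7 = 0.577 kJ/s
B: 6.01/12.9 = 0.466 kJ/s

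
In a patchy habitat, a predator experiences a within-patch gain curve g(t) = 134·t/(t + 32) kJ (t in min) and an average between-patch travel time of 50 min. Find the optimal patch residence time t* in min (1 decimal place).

40.0 min

Optimal t* satisfies g'(t*) = g(t*)/(T + t*).
g'(t) = 134·32/(t + 32)². Setting 134·32/(t+32)² = 134t/[(t+32)(50+t)] gives 32(50+t) = t(t+32), so t² = 32×50 = 1600.
t* = √1600 = 40 min.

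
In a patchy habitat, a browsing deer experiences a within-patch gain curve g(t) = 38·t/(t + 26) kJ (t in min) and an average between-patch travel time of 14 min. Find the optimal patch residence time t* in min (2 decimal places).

Maximise g(t)/(T+t): set derivative to zero → g'(t)(T+t) = g(t).
g'(t) = 38·26/(t + 26)². Setting 38·26/(t+26)² = 38t/[(t+26)(14+t)] gives 26(14+t) = t(t+26), so t² = 26×14 = 364.
t* = √364 = 19.08 min.

19.08 min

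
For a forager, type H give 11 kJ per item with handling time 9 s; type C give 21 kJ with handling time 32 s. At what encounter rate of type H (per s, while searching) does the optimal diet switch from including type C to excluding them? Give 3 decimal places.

The zero-one rule: include type C iff E₂/h₂ > λE₁/(1+λh₁). Equality gives the switch point.
λE₁h₂ = E₂ + λE₂h₁ ⇒ λ = E₂/(E₁h₂ − E₂h₁) = 21/(352 − 189) = 0.1288 per s.

0.129 per s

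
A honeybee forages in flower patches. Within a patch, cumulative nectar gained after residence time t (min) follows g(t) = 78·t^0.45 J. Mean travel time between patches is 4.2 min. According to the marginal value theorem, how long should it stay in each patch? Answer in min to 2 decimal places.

By the marginal value theorem, leave when the instantaneous gain rate g'(t) equals the habitat-wide average g(t)/(T + t).
g'(t) = 0.45·78·t^-0.55. Setting 0.45·78·t^-0.55 = 78·t^0.45/(4.2+t) gives 0.45(4.2+t) = t, so 0.55·t = 0.45×4.2.
t* = 0.45×4.2/0.55 = 3.436 min.

3.44 min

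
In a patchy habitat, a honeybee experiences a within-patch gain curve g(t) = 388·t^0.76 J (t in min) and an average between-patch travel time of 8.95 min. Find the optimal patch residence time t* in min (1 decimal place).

Maximise g(t)/(T+t): set derivative to zero → g'(t)(T+t) = g(t).
g'(t) = 0.76·388·t^-0.24. Setting 0.76·388·t^-0.24 = 388·t^0.76/(8.95+t) gives 0.76(8.95+t) = t, so 0.24·t = 0.76×8.95.
t* = 0.76×8.95/0.24 = 28.34 min.

28.3 min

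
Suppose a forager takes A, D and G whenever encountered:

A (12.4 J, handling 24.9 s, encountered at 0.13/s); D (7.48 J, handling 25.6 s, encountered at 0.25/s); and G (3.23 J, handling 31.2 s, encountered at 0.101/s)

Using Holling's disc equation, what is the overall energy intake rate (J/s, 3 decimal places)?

R = Σλ_iE_i / (1 + Σλ_ih_i)
Numerator: 0.13×12.4 + 0.25×7.48 + 0.101×3.23 = 3.808
Denominator: 1 + 0.13×24.9 + 0.25×25.6 + 0.101×31.2 = 13.79
R = 3.808/13.79 = 0.2762 J/s

0.276 J/s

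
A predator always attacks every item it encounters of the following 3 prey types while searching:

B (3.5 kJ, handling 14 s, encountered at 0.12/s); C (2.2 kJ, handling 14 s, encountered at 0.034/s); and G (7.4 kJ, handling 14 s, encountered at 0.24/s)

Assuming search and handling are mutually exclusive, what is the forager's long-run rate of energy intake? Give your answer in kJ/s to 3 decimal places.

0.348 kJ/s

Energy encountered per unit search time: 0.12×3.5 + 0.034×2.2 + 0.24×7.4 = 2.271 kJ/s.
Handling time per unit search time: 0.12×14 + 0.034×14 + 0.24×14 = 5.516.
Rate = 2.271/(1 + 5.516) = 0.3485 kJ/s.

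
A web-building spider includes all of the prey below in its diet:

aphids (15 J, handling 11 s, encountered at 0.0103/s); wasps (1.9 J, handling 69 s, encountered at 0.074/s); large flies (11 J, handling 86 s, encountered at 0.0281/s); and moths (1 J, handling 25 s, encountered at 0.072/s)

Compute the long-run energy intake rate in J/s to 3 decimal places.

0.065 J/s

Energy encountered per unit search time: 0.0103×15 + 0.074×1.9 + 0.0281×11 + 0.072×1 = 0.6762 J/s.
Handling time per unit search time: 0.0103×11 + 0.074×69 + 0.0281×86 + 0.072×25 = 9.436.
Rate = 0.6762/(1 + 9.436) = 0.0648 J/s.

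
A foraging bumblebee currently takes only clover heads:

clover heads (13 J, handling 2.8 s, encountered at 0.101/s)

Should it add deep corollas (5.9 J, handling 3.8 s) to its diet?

Yes

Current rate: (0.101×13)/(1 + 0.101×2.8) = 1.024 J/s.
Profitability of deep corollas: 5.9/3.8 = 1.553 J/s.
1.553 > 1.024, so adding deep corollas raises the average — include it.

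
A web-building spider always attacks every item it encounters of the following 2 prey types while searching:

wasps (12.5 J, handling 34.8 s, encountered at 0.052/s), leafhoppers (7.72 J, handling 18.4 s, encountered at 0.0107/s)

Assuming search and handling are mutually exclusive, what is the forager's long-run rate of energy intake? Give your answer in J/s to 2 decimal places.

R = Σλ_iE_i / (1 + Σλ_ih_i)
Numerator: 0.052×12.5 + 0.0107×7.72 = 0.7326
Denominator: 1 + 0.052×34.8 + 0.0107×18.4 = 3.006
R = 0.7326/3.006 = 0.2437 J/s

0.24 J/s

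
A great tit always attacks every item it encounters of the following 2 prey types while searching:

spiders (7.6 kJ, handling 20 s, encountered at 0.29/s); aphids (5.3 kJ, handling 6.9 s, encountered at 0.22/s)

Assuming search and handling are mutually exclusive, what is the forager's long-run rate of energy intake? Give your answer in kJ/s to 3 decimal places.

Energy encountered per unit search time: 0.29×7.6 + 0.22×5.3 = 3.37 kJ/s.
Handling time per unit search time: 0.29×20 + 0.22×6.9 = 7.318.
Rate = 3.37/(1 + 7.318) = 0.4051 kJ/s.

0.405 kJ/s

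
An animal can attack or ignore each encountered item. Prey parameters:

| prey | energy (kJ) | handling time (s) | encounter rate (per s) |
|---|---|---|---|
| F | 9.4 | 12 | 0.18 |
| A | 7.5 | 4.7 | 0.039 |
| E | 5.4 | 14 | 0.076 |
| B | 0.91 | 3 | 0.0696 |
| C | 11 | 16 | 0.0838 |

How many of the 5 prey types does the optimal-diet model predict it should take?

E/h in descending order: A 1.6, F 0.783, C 0.688, E 0.386, B 0.303 kJ/s. The optimal diet is the largest prefix of this list for which every included type satisfies E_i/h_i > R on the types above it.
Rate on top 1: 0.2472. F: 0.783 > 0.2472 → include.
Rate on top 2: 0.5936. C: 0.688 > 0.5936 → include.
Rate on top 3: 0.6205. E: 0.386 < 0.6205 → exclude; stop.
Optimal diet: A, F, C — 3 of 5 types.

3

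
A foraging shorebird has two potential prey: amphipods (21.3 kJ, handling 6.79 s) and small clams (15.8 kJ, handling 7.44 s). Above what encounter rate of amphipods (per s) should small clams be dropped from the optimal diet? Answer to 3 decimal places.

0.309 per s

Drop small clams once their profitability E₂/h₂ falls below the rate achievable on amphipods alone: E₂/h₂ = λE₁/(1 + λh₁).
Solve for λ: λE₁h₂ = E₂(1 + λh₁) → λ(E₁h₂ − E₂h₁) = E₂ → λ = E₂/(E₁h₂ − E₂h₁).
λ = 15.8/(21.3×7.44 − 15.8×6.79) = 15.8/51.19 = 0.3087 per s.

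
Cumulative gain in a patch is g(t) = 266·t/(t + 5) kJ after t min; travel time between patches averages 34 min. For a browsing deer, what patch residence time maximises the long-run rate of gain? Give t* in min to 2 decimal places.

13.04 min

By the marginal value theorem, leave when the instantaneous gain rate g'(t) equals the habitat-wide average g(t)/(T + t).
g'(t) = 266·5/(t + 5)². Setting 266·5/(t+5)² = 266t/[(t+5)(34+t)] gives 5(34+t) = t(t+5), so t² = 5×34 = 170.
t* = √170 = 13.04 min.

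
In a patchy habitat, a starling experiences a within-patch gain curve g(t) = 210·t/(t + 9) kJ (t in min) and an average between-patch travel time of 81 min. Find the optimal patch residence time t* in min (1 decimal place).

27.0 min

Maximise g(t)/(T+t): set derivative to zero → g'(t)(T+t) = g(t).
g'(t) = 210·9/(t + 9)². Setting 210·9/(t+9)² = 210t/[(t+9)(81+t)] gives 9(81+t) = t(t+9), so t² = 9×81 = 729.
t* = √729 = 27 min.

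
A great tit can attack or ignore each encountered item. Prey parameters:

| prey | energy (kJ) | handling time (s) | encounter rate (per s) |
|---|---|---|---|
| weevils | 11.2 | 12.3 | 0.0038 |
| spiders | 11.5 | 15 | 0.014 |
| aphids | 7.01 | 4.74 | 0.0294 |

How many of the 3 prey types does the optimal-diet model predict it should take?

3

Profitabilities (E/h, kJ/s): aphids 1.48, weevils 0.911, spiders 0.767. Add prey in this order while the next type's profitability exceeds the intake rate on those already taken.
Rate on top 1: 0.1809. weevils: 0.911 > 0.1809 → include.
Rate on top 2: 0.2096. spiders: 0.767 > 0.2096 → include.
Optimal diet: aphids, weevils, spiders — 3 of 3 types.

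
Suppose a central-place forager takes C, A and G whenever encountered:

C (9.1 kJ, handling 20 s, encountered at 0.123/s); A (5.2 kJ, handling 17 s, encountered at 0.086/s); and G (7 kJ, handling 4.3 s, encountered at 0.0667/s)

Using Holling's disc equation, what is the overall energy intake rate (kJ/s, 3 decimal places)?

0.390 kJ/s

R = (0.123×9.1 + 0.086×5.2 + 0.0667×7) / (1 + 0.123×20 + 0.086×17 + 0.0667×4.3) = 2.033/5.209 = 0.3904 kJ/s.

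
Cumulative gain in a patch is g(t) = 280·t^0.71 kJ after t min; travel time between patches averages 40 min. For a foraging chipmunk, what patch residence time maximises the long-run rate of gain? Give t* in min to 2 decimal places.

97.93 min

Optimal t* satisfies g'(t*) = g(t*)/(T + t*).
g'(t) = 0.71·280·t^-0.29. Setting 0.71·280·t^-0.29 = 280·t^0.71/(40+t) gives 0.71(40+t) = t, so 0.29·t = 0.71×40.
t* = 0.71×40/0.29 = 97.93 min.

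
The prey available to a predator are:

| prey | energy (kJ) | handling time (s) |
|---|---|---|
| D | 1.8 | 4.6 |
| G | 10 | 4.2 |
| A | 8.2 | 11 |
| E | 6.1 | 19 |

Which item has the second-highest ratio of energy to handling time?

Profitability E/h (kJ/s): D = 1.8/4.6 = 0.391, G = 10/4.2 = 2.38, A = 8.2/11 = 0.745, E = 6.1/19 = 0.321.
Ranked: G > A > D > E.

A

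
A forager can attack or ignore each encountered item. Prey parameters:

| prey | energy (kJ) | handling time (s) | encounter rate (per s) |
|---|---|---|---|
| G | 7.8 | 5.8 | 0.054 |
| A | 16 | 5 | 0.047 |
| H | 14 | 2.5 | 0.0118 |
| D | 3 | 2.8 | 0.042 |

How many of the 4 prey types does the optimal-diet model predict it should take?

4

Profitabilities (E/h, kJ/s): H 5.6, A 3.2, G 1.34, D 1.07. Add prey in this order while the next type's profitability exceeds the intake rate on those already taken.
Rate on top 1: 0.1605. A: 3.2 > 0.1605 → include.
Rate on top 2: 0.7253. G: 1.34 > 0.7253 → include.
Rate on top 3: 0.8483. D: 1.07 > 0.8483 → include.
Optimal diet: H, A, G, D — 4 of 4 types.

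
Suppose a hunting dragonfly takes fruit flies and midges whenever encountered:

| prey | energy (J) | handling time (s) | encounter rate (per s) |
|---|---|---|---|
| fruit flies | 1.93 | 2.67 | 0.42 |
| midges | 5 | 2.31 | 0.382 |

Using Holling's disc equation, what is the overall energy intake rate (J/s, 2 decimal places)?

Energy encountered per unit search time: 0.42×1.93 + 0.382×5 = 2.721 J/s.
Handling time per unit search time: 0.42×2.67 + 0.382×2.31 = 2.004.
Rate = 2.721/(1 + 2.004) = 0.9057 J/s.

0.91 J/s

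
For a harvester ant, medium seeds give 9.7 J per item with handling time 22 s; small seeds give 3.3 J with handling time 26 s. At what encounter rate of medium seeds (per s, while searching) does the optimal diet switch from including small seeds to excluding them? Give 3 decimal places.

0.018 per s

At the threshold, the rate on medium seeds alone equals the profitability of small seeds: λ·9.7/(1 + λ·22) = 3.3/26 = 0.1269.
Rearranging, λ(9.7 − 0.1269×22) = 0.1269, so λ = 0.1269/6.908 = 0.01837 per s.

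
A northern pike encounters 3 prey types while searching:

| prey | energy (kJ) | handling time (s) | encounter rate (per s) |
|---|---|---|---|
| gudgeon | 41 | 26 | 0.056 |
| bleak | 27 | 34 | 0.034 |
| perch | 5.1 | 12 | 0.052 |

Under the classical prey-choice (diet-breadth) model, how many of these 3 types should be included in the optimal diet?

1

Rank by E/h (kJ/s): gudgeon 1.58, bleak 0.794, perch 0.425. Include each in turn until the next type's E/h falls below the running intake rate.
Rate on top 1: 0.9349. bleak: 0.794 < 0.9349 → exclude; stop.
Optimal diet: gudgeon — 1 of 3 types.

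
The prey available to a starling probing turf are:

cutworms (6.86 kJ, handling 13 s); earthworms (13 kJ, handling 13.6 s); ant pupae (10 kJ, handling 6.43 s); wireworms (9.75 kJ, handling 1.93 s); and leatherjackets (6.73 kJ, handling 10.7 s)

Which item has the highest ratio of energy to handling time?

wireworms

Profitability E/h (kJ/s): cutworms = 6.86/13 = 0.528, earthworms = 13/13.6 = 0.956, ant pupae = 10/6.43 = 1.56, wireworms = 9.75/1.93 = 5.05, leatherjackets = 6.73/10.7 = 0.629.
Ranked: wireworms > ant pupae > earthworms > leatherjackets > cutworms.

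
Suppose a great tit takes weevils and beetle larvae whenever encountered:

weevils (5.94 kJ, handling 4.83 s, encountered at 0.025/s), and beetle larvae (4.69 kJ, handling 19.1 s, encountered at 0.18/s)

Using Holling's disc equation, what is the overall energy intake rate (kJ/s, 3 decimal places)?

R = (0.025×5.94 + 0.18×4.69) / (1 + 0.025×4.83 + 0.18×19.1) = 0.9927/4.559 = 0.2178 kJ/s.

0.218 kJ/s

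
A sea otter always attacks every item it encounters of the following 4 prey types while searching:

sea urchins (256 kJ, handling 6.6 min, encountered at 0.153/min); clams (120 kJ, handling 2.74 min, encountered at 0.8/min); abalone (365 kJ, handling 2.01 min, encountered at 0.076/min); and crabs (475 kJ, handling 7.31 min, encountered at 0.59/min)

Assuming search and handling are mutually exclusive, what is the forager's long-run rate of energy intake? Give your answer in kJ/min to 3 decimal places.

51.129 kJ/min

R = Σλ_iE_i / (1 + Σλ_ih_i)
Numerator: 0.153×256 + 0.8×120 + 0.076×365 + 0.59×475 = 443.2
Denominator: 1 + 0.153×6.6 + 0.8×2.74 + 0.076×2.01 + 0.59×7.31 = 8.667
R = 443.2/8.667 = 51.13 kJ/min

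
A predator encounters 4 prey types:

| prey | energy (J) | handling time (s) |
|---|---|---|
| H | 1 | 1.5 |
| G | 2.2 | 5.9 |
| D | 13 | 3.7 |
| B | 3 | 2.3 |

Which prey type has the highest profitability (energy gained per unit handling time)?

Profitability E/h (J/s): H = 1/1.5 = 0.667, G = 2.2/5.9 = 0.373, D = 13/3.7 = 3.51, B = 3/2.3 = 1.3.
Ranked: D > B > H > G.

D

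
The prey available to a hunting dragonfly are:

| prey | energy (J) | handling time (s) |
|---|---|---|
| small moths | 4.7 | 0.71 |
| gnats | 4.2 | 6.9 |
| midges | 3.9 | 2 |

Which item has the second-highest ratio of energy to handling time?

midges

Profitability E/h (J/s): small moths = 4.7/0.71 = 6.62, gnats = 4.2/6.9 = 0.609, midges = 3.9/2 = 1.95.
Ranked: small moths > midges > gnats.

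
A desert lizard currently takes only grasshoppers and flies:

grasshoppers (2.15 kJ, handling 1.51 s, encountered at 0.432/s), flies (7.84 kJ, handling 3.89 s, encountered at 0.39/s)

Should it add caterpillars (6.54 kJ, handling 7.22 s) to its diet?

Current rate: (0.432×2.15 + 0.39×7.84)/(1 + 0.432×1.51 + 0.39×3.89) = 1.258 kJ/s.
Profitability of caterpillars: 6.54/7.22 = 0.9058 kJ/s.
Since 0.9058 < R, time spent handling caterpillars is better spent searching.

No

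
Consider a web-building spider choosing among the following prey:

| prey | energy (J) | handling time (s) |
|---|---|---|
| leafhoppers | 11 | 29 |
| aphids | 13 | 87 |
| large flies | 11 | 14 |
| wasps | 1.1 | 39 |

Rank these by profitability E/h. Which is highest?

large flies

Profitability E/h (J/s): leafhoppers = 11/29 = 0.379, aphids = 13/87 = 0.149, large flies = 11/14 = 0.786, wasps = 1.1/39 = 0.0282.
Ranked: large flies > leafhoppers > aphids > wasps.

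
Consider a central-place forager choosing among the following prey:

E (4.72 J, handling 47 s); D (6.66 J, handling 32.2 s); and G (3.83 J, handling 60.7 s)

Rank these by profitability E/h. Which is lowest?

G

Profitability E/h (J/s): E = 4.72/47 = 0.1, D = 6.66/32.2 = 0.207, G = 3.83/60.7 = 0.0631.
Ranked: D > E > G.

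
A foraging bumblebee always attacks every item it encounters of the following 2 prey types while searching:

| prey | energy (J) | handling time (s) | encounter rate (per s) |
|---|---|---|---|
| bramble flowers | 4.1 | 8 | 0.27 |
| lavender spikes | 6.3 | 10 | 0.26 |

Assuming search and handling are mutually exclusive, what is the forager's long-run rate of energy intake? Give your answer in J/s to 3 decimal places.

0.477 J/s

R = (0.27×4.1 + 0.26×6.3) / (1 + 0.27×8 + 0.26×10) = 2.745/5.76 = 0.4766 J/s.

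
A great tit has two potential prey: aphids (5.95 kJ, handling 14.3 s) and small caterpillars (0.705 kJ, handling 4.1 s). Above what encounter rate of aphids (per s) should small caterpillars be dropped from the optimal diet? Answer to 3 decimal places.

The zero-one rule: include small caterpillars iff E₂/h₂ > λE₁/(1+λh₁). Equality gives the switch point.
λE₁h₂ = E₂ + λE₂h₁ ⇒ λ = E₂/(E₁h₂ − E₂h₁) = 0.705/(24.39 − 10.08) = 0.04925 per s.

0.049 per s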